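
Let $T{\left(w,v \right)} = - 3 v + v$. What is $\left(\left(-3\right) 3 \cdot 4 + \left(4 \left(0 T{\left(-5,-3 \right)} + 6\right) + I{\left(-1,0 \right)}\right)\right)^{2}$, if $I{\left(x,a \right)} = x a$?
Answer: $144$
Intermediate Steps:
$T{\left(w,v \right)} = - 2 v$
$I{\left(x,a \right)} = a x$
$\left(\left(-3\right) 3 \cdot 4 + \left(4 \left(0 T{\left(-5,-3 \right)} + 6\right) + I{\left(-1,0 \right)}\right)\right)^{2} = \left(\left(-3\right) 3 \cdot 4 + \left(4 \left(0 \left(\left(-2\right) \left(-3\right)\right) + 6\right) + 0 \left(-1\right)\right)\right)^{2} = \left(\left(-9\right) 4 + \left(4 \left(0 \cdot 6 + 6\right) + 0\right)\right)^{2} = \left(-36 + \left(4 \left(0 + 6\right) + 0\right)\right)^{2} = \left(-36 + \left(4 \cdot 6 + 0\right)\right)^{2} = \left(-36 + \left(24 + 0\right)\right)^{2} = \left(-36 + 24\right)^{2} = \left(-12\right)^{2} = 144$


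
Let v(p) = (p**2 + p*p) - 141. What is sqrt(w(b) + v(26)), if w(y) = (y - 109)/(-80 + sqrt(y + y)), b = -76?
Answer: sqrt(2)*sqrt((97065 - 2422*I*sqrt(38))/(40 - I*sqrt(38)))/2 ≈ 34.832 + 0.004997*I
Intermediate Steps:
w(y) = (-109 + y)/(-80 + sqrt(2)*sqrt(y)) (w(y) = (-109 + y)/(-80 + sqrt(2*y)) = (-109 + y)/(-80 + sqrt(2)*sqrt(y)))
v(p) = -141 + 2*p**2 (v(p) = (p**2 + p**2) - 141 = 2*p**2 - 141 = -141 + 2*p**2)
sqrt(w(b) + v(26)) = sqrt((-109 - 76)/(-80 + sqrt(2)*sqrt(-76)) + (-141 + 2*26**2)) = sqrt(-185/(-80 + sqrt(2)*(2*I*sqrt(19))) + (-141 + 2*676)) = sqrt(-185/(-80 + 2*I*sqrt(38)) + (-141 + 1352)) = sqrt(-185/(-80 + 2*I*sqrt(38)) + 1211) = sqrt(1211 - 185/(-80 + 2*I*sqrt(38)))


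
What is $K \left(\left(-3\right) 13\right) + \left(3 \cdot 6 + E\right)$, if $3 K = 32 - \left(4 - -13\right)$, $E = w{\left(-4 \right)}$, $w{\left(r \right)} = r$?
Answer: $-181$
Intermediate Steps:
$E = -4$
$K = 5$ ($K = \frac{32 - \left(4 - -13\right)}{3} = \frac{32 - \left(4 + 13\right)}{3} = \frac{32 - 17}{3} = \frac{1}{3} \cdot 15 = 5$)
$K \left(\left(-3\right) 13\right) + \left(3 \cdot 6 + E\right) = 5 \left(\left(-3\right) 13\right) + \left(3 \cdot 6 - 4\right) = 5 \left(-39\right) + \left(18 - 4\right) = -195 + 14 = -181$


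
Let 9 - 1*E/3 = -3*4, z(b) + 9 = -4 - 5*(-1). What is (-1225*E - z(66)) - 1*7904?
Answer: -85071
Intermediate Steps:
z(b) = -8 (z(b) = -9 + (-4 - 5*(-1)) = -9 + (-4 + 5) = -9 + 1 = -8)
E = 63 (E = 27 - (-9)*4 = 27 - 3*(-12) = 27 + 36 = 63)
(-1225*E - z(66)) - 1*7904 = (-1225*63 - 1*(-8)) - 1*7904 = (-77175 + 8) - 7904 = -77167 - 7904 = -85071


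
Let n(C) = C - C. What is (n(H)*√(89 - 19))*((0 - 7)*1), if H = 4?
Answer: 0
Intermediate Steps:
n(C) = 0
(n(H)*√(89 - 19))*((0 - 7)*1) = (0*√(89 - 19))*((0 - 7)*1) = (0*√70)*(-7*1) = 0*(-7) = 0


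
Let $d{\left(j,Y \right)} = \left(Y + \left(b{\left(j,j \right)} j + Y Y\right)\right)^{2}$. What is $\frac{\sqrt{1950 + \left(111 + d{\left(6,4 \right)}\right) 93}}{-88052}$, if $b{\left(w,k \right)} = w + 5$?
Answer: $- \frac{3 \sqrt{77789}}{88052} \approx -0.0095026$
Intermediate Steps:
$b{\left(w,k \right)} = 5 + w$
$d{\left(j,Y \right)} = \left(Y + Y^{2} + j \left(5 + j\right)\right)^{2}$ ($d{\left(j,Y \right)} = \left(Y + \left(\left(5 + j\right) j + Y Y\right)\right)^{2} = \left(Y + \left(j \left(5 + j\right) + Y^{2}\right)\right)^{2} = \left(Y + \left(Y^{2} + j \left(5 + j\right)\right)\right)^{2} = \left(Y + Y^{2} + j \left(5 + j\right)\right)^{2}$)
$\frac{\sqrt{1950 + \left(111 + d{\left(6,4 \right)}\right) 93}}{-88052} = \frac{\sqrt{1950 + \left(111 + \left(4 + 4^{2} + 6 \left(5 + 6\right)\right)^{2}\right) 93}}{-88052} = \sqrt{1950 + \left(111 + \left(4 + 16 + 6 \cdot 11\right)^{2}\right) 93} \left(- \frac{1}{88052}\right) = \sqrt{1950 + \left(111 + \left(4 + 16 + 66\right)^{2}\right) 93} \left(- \frac{1}{88052}\right) = \sqrt{1950 + \left(111 + 86^{2}\right) 93} \left(- \frac{1}{88052}\right) = \sqrt{1950 + \left(111 + 7396\right) 93} \left(- \frac{1}{88052}\right) = \sqrt{1950 + 7507 \cdot 93} \left(- \frac{1}{88052}\right) = \sqrt{1950 + 698151} \left(- \frac{1}{88052}\right) = \sqrt{700101} \left(- \frac{1}{88052}\right) = 3 \sqrt{77789} \left(- \frac{1}{88052}\right) = - \frac{3 \sqrt{77789}}{88052}$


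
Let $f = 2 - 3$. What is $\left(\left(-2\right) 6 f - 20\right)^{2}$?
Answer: $64$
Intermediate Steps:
$f = -1$ ($f = 2 - 3 = -1$)
$\left(\left(-2\right) 6 f - 20\right)^{2} = \left(\left(-2\right) 6 \left(-1\right) - 20\right)^{2} = \left(\left(-12\right) \left(-1\right) - 20\right)^{2} = \left(12 - 20\right)^{2} = \left(-8\right)^{2} = 64$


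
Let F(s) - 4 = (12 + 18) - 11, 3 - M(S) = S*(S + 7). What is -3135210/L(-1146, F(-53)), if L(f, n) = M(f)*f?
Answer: -40195/19177737 ≈ -0.0020959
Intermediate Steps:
M(S) = 3 - S*(7 + S) (M(S) = 3 - S*(S + 7) = 3 - S*(7 + S))
F(s) = 23 (F(s) = 4 + ((12 + 18) - 11) = 4 + (30 - 11) = 4 + 19 = 23)
L(f, n) = f*(3 - f² - 7*f) (L(f, n) = (3 - f² - 7*f)*f = f*(3 - f² - 7*f))
-3135210/L(-1146, F(-53)) = -3135210*(-1/(1146*(3 - 1*(-1146)² - 7*(-1146)))) = -3135210*(-1/(1146*(3 - 1*1313316 + 8022))) = -3135210*(-1/(1146*(3 - 1313316 + 8022))) = -3135210/((-1146*(-1305291))) = -3135210/1495863486 = -3135210*1/1495863486 = -40195/19177737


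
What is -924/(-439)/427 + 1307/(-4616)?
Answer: -34390841/123611864 ≈ -0.27822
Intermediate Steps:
-924/(-439)/427 + 1307/(-4616) = -924*(-1/439)*(1/427) + 1307*(-1/4616) = (924/439)*(1/427) - 1307/4616 = 132/26779 - 1307/4616 = -34390841/123611864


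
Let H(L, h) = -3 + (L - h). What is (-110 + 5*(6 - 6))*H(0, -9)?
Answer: -660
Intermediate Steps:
H(L, h) = -3 + L - h
(-110 + 5*(6 - 6))*H(0, -9) = (-110 + 5*(6 - 6))*(-3 + 0 - 1*(-9)) = (-110 + 5*0)*(-3 + 0 + 9) = (-110 + 0)*6 = -110*6 = -660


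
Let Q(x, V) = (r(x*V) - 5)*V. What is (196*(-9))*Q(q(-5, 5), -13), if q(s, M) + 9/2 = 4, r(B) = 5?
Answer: 0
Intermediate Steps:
q(s, M) = -1/2 (q(s, M) = -9/2 + 4 = -1/2)
Q(x, V) = 0 (Q(x, V) = (5 - 5)*V = 0*V = 0)
(196*(-9))*Q(q(-5, 5), -13) = (196*(-9))*0 = -1764*0 = 0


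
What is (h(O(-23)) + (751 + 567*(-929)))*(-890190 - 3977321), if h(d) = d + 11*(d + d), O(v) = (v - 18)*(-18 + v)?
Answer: 2372079268119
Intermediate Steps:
O(v) = (-18 + v)**2 (O(v) = (-18 + v)*(-18 + v) = (-18 + v)**2)
h(d) = 23*d (h(d) = d + 11*(2*d) = d + 22*d = 23*d)
(h(O(-23)) + (751 + 567*(-929)))*(-890190 - 3977321) = (23*(-18 - 23)**2 + (751 + 567*(-929)))*(-890190 - 3977321) = (23*(-41)**2 + (751 - 526743))*(-4867511) = (23*1681 - 525992)*(-4867511) = (38663 - 525992)*(-4867511) = -487329*(-4867511) = 2372079268119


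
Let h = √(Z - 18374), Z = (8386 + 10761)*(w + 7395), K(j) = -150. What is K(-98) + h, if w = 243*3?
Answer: -150 + √155531854 ≈ 12321.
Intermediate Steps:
w = 729
Z = 155550228 (Z = (8386 + 10761)*(729 + 7395) = 19147*8124 = 155550228)
h = √155531854 (h = √(155550228 - 18374) = √155531854 ≈ 12471.)
K(-98) + h = -150 + √155531854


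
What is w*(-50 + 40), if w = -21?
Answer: 210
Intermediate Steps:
w*(-50 + 40) = -21*(-50 + 40) = -21*(-10) = 210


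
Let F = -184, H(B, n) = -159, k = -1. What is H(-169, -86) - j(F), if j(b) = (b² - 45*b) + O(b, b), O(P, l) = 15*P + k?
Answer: -39534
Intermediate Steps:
O(P, l) = -1 + 15*P (O(P, l) = 15*P - 1 = -1 + 15*P)
j(b) = -1 + b² - 30*b (j(b) = (b² - 45*b) + (-1 + 15*b) = -1 + b² - 30*b)
H(-169, -86) - j(F) = -159 - (-1 + (-184)² - 30*(-184)) = -159 - (-1 + 33856 + 5520) = -159 - 1*39375 = -159 - 39375 = -39534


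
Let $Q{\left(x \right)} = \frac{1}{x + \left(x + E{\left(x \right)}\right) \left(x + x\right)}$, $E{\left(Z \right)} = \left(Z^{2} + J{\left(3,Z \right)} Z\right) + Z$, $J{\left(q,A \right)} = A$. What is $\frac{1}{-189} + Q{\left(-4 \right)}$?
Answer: $- \frac{55}{5292} \approx -0.010393$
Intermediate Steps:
$E{\left(Z \right)} = Z + 2 Z^{2}$ ($E{\left(Z \right)} = \left(Z^{2} + Z Z\right) + Z = \left(Z^{2} + Z^{2}\right) + Z = 2 Z^{2} + Z = Z + 2 Z^{2}$)
$Q{\left(x \right)} = \frac{1}{x + 2 x \left(x + x \left(1 + 2 x\right)\right)}$ ($Q{\left(x \right)} = \frac{1}{x + \left(x + x \left(1 + 2 x\right)\right) \left(x + x\right)} = \frac{1}{x + \left(x + x \left(1 + 2 x\right)\right) 2 x} = \frac{1}{x + 2 x \left(x + x \left(1 + 2 x\right)\right)}$)
$\frac{1}{-189} + Q{\left(-4 \right)} = \frac{1}{-189} + \frac{1}{\left(-4\right) \left(1 + 4 \left(-4\right) + 4 \left(-4\right)^{2}\right)} = - \frac{1}{189} - \frac{1}{4 \left(1 - 16 + 4 \cdot 16\right)} = - \frac{1}{189} - \frac{1}{4 \left(1 - 16 + 64\right)} = - \frac{1}{189} - \frac{1}{4 \cdot 49} = - \frac{1}{189} - \frac{1}{196} = - \frac{55}{5292}$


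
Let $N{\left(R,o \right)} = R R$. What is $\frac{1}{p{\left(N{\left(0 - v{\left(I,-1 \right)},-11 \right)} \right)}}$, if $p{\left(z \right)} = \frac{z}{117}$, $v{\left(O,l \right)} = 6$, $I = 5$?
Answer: $\frac{13}{4} \approx 3.25$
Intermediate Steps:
$N{\left(R,o \right)} = R^{2}$
$p{\left(z \right)} = \frac{z}{117}$ ($p{\left(z \right)} = z \frac{1}{117} = \frac{z}{117}$)
$\frac{1}{p{\left(N{\left(0 - v{\left(I,-1 \right)},-11 \right)} \right)}} = \frac{1}{\frac{1}{117} \left(0 - 6\right)^{2}} = \frac{1}{\frac{1}{117} \left(-6\right)^{2}} = \frac{1}{\frac{1}{117} \cdot 36} = \frac{1}{\frac{4}{13}} = \frac{13}{4}$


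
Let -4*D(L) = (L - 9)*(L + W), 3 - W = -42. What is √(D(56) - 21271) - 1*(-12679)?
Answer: 12679 + I*√89831/2 ≈ 12679.0 + 149.86*I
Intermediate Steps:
W = 45 (W = 3 - 1*(-42) = 3 + 42 = 45)
D(L) = -(-9 + L)*(45 + L)/4 (D(L) = -(L - 9)*(L + 45)/4 = -(-9 + L)*(45 + L)/4)
√(D(56) - 21271) - 1*(-12679) = √((405/4 - 9*56 - ¼*56²) - 21271) - 1*(-12679) = √((405/4 - 504 - ¼*3136) - 21271) + 12679 = √((405/4 - 504 - 784) - 21271) + 12679 = √(-4747/4 - 21271) + 12679 = √(-89831/4) + 12679 = I*√89831/2 + 12679 = 12679 + I*√89831/2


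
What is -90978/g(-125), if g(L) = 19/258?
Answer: -23472324/19 ≈ -1.2354e+6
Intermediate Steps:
g(L) = 19/258 (g(L) = 19*(1/258) = 19/258)
-90978/g(-125) = -90978/19/258 = -90978*258/19 = -23472324/19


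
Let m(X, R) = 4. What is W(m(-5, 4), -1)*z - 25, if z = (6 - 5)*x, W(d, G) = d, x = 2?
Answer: -17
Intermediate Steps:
z = 2 (z = (6 - 5)*2 = 1*2 = 2)
W(m(-5, 4), -1)*z - 25 = 4*2 - 25 = 8 - 25 = -17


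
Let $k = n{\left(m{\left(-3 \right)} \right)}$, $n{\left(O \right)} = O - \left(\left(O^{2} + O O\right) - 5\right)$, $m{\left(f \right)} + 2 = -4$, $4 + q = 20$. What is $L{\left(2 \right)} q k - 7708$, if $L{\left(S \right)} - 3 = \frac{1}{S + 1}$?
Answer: $- \frac{34804}{3} \approx -11601.0$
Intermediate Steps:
$q = 16$ ($q = -4 + 20 = 16$)
$m{\left(f \right)} = -6$ ($m{\left(f \right)} = -2 - 4 = -6$)
$n{\left(O \right)} = 5 + O - 2 O^{2}$ ($n{\left(O \right)} = O - \left(\left(O^{2} + O^{2}\right) - 5\right) = O - \left(2 O^{2} - 5\right) = O - \left(-5 + 2 O^{2}\right) = 5 + O - 2 O^{2}$)
$k = -73$ ($k = 5 - 6 - 2 \left(-6\right)^{2} = 5 - 6 - 72 = -73$)
$L{\left(S \right)} = 3 + \frac{1}{1 + S}$ ($L{\left(S \right)} = 3 + \frac{1}{S + 1} = 3 + \frac{1}{1 + S}$)
$L{\left(2 \right)} q k - 7708 = \frac{4 + 3 \cdot 2}{1 + 2} \cdot 16 \left(-73\right) - 7708 = \frac{4 + 6}{3} \left(-1168\right) - 7708 = \frac{1}{3} \cdot 10 \left(-1168\right) - 7708 = \frac{10}{3} \left(-1168\right) - 7708 = - \frac{11680}{3} - 7708 = - \frac{34804}{3}$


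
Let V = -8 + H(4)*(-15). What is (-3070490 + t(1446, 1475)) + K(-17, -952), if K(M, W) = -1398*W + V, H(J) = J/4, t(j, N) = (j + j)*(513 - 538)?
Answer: -1811917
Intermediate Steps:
t(j, N) = -50*j (t(j, N) = (2*j)*(-25) = -50*j)
H(J) = J/4 (H(J) = J*(¼) = J/4)
V = -23 (V = -8 + ((¼)*4)*(-15) = -8 + 1*(-15) = -8 - 15 = -23)
K(M, W) = -23 - 1398*W (K(M, W) = -1398*W - 23 = -23 - 1398*W)
(-3070490 + t(1446, 1475)) + K(-17, -952) = (-3070490 - 50*1446) + (-23 - 1398*(-952)) = (-3070490 - 72300) + (-23 + 1330896) = -3142790 + 1330873 = -1811917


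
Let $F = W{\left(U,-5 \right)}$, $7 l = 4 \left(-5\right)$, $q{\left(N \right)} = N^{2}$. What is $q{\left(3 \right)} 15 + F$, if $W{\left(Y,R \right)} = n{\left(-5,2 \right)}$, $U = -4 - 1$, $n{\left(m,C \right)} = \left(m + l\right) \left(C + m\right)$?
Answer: $\frac{1110}{7} \approx 158.57$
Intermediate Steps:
$l = - \frac{20}{7}$ ($l = \frac{4 \left(-5\right)}{7} = \frac{1}{7} \left(-20\right) = - \frac{20}{7} \approx -2.8571$)
$n{\left(m,C \right)} = \left(- \frac{20}{7} + m\right) \left(C + m\right)$ ($n{\left(m,C \right)} = \left(m - \frac{20}{7}\right) \left(C + m\right) = \left(- \frac{20}{7} + m\right) \left(C + m\right)$)
$U = -5$ ($U = -4 - 1 = -5$)
$W{\left(Y,R \right)} = \frac{165}{7}$ ($W{\left(Y,R \right)} = \left(-5\right)^{2} - \frac{40}{7} - - \frac{100}{7} + 2 \left(-5\right) = 25 - \frac{40}{7} + \frac{100}{7} - 10 = \frac{165}{7}$)
$F = \frac{165}{7} \approx 23.571$
$q{\left(3 \right)} 15 + F = 3^{2} \cdot 15 + \frac{165}{7} = 9 \cdot 15 + \frac{165}{7} = 135 + \frac{165}{7} = \frac{1110}{7}$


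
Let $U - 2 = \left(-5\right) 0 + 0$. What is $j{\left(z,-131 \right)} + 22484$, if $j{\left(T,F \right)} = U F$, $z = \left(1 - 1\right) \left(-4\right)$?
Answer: $22222$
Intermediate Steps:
$z = 0$ ($z = \left(1 - 1\right) \left(-4\right) = 0 \left(-4\right) = 0$)
$U = 2$ ($U = 2 + \left(\left(-5\right) 0 + 0\right) = 2 + \left(0 + 0\right) = 2 + 0 = 2$)
$j{\left(T,F \right)} = 2 F$
$j{\left(z,-131 \right)} + 22484 = 2 \left(-131\right) + 22484 = -262 + 22484 = 22222$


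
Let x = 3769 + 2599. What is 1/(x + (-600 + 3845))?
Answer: 1/9613 ≈ 0.00010403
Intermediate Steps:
x = 6368
1/(x + (-600 + 3845)) = 1/(6368 + (-600 + 3845)) = 1/(6368 + 3245) = 1/9613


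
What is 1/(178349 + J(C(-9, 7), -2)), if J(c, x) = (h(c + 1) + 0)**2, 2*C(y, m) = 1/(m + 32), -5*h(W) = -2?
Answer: 25/4458729 ≈ 5.6070e-6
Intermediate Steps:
h(W) = 2/5 (h(W) = -1/5*(-2) = 2/5)
C(y, m) = 1/(2*(32 + m)) (C(y, m) = 1/(2*(m + 32)) = 1/(2*(32 + m)))
J(c, x) = 4/25 (J(c, x) = (2/5 + 0)**2 = (2/5)**2 = 4/25)
1/(178349 + J(C(-9, 7), -2)) = 1/(178349 + 4/25) = 1/(4458729/25) = 25/4458729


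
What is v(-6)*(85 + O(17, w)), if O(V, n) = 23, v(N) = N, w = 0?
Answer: -648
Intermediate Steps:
v(-6)*(85 + O(17, w)) = -6*(85 + 23) = -6*108 = -648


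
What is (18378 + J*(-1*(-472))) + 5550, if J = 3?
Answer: 25344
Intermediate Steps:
(18378 + J*(-1*(-472))) + 5550 = (18378 + 3*(-1*(-472))) + 5550 = (18378 + 3*472) + 5550 = (18378 + 1416) + 5550 = 19794 + 5550 = 25344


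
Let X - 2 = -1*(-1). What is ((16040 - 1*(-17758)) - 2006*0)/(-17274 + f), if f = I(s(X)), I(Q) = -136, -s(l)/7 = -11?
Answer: -16899/8705 ≈ -1.9413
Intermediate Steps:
X = 3 (X = 2 - 1*(-1) = 2 + 1 = 3)
s(l) = 77 (s(l) = -7*(-11) = 77)
f = -136
((16040 - 1*(-17758)) - 2006*0)/(-17274 + f) = ((16040 - 1*(-17758)) - 2006*0)/(-17274 - 136) = ((16040 + 17758) + 0)/(-17410) = (33798 + 0)*(-1/17410) = 33798*(-1/17410) = -16899/8705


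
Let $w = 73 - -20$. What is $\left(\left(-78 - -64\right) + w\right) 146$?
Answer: $11534$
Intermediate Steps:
$w = 93$ ($w = 73 + 20 = 93$)
$\left(\left(-78 - -64\right) + w\right) 146 = \left(\left(-78 - -64\right) + 93\right) 146 = \left(\left(-78 + 64\right) + 93\right) 146 = \left(-14 + 93\right) 146 = 79 \cdot 146 = 11534$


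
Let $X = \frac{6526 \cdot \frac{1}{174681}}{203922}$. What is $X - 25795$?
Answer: $- \frac{35340438640564}{1370049957} \approx -25795.0$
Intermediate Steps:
$X = \frac{251}{1370049957}$ ($X = 6526 \cdot \frac{1}{174681} \cdot \frac{1}{203922} = \frac{502}{13437} \cdot \frac{1}{203922} = \frac{251}{1370049957} \approx 1.832 \cdot 10^{-7}$)
$X - 25795 = \frac{251}{1370049957} - 25795 = - \frac{35340438640564}{1370049957}$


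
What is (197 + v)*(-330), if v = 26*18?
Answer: -219450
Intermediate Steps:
v = 468
(197 + v)*(-330) = (197 + 468)*(-330) = 665*(-330) = -219450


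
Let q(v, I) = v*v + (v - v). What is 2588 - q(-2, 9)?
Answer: 2584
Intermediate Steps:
q(v, I) = v² (q(v, I) = v² + 0 = v²)
2588 - q(-2, 9) = 2588 - 1*(-2)² = 2588 - 1*4 = 2588 - 4 = 2584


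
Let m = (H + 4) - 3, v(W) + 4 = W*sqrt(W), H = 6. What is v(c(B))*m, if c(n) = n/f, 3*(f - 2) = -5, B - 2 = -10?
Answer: -28 - 336*I*sqrt(6) ≈ -28.0 - 823.03*I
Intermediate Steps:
B = -8 (B = 2 - 10 = -8)
f = 1/3 (f = 2 + (1/3)*(-5) = 2 - 5/3 = 1/3 ≈ 0.33333)
c(n) = 3*n (c(n) = n/(1/3) = n*3 = 3*n)
v(W) = -4 + W**(3/2) (v(W) = -4 + W*sqrt(W) = -4 + W**(3/2))
m = 7 (m = (6 + 4) - 3 = 10 - 3 = 7)
v(c(B))*m = (-4 + (3*(-8))**(3/2))*7 = (-4 + (-24)**(3/2))*7 = (-4 - 48*I*sqrt(6))*7 = -28 - 336*I*sqrt(6)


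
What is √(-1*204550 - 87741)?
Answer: I*√292291 ≈ 540.64*I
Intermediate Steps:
√(-1*204550 - 87741) = √(-204550 - 87741) = √(-292291) = I*√292291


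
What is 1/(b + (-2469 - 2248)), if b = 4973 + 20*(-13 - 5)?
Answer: -1/104 ≈ -0.0096154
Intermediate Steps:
b = 4613 (b = 4973 + 20*(-18) = 4973 - 360 = 4613)
1/(b + (-2469 - 2248)) = 1/(4613 + (-2469 - 2248)) = 1/(4613 - 4717) = 1/(-104) = -1/104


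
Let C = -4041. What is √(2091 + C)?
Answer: 5*I*√78 ≈ 44.159*I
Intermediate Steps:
√(2091 + C) = √(2091 - 4041) = √(-1950) = 5*I*√78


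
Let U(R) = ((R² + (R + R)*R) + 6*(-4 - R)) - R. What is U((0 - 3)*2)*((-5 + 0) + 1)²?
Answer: 2016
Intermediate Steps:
U(R) = -24 - 7*R + 3*R² (U(R) = ((R² + (2*R)*R) + (-24 - 6*R)) - R = ((R² + 2*R²) + (-24 - 6*R)) - R = (3*R² + (-24 - 6*R)) - R = (-24 - 6*R + 3*R²) - R = -24 - 7*R + 3*R²)
U((0 - 3)*2)*((-5 + 0) + 1)² = (-24 - 7*(0 - 3)*2 + 3*((0 - 3)*2)²)*((-5 + 0) + 1)² = (-24 - (-21)*2 + 3*(-3*2)²)*(-5 + 1)² = (-24 - 7*(-6) + 3*(-6)²)*(-4)² = (-24 + 42 + 3*36)*16 = (-24 + 42 + 108)*16 = 126*16 = 2016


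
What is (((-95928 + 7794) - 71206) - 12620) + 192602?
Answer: 20642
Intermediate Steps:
(((-95928 + 7794) - 71206) - 12620) + 192602 = ((-88134 - 71206) - 12620) + 192602 = (-159340 - 12620) + 192602 = -171960 + 192602 = 20642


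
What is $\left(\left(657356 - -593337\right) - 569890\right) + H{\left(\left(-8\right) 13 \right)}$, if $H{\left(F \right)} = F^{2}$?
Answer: $691619$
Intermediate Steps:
$\left(\left(657356 - -593337\right) - 569890\right) + H{\left(\left(-8\right) 13 \right)} = \left(\left(657356 - -593337\right) - 569890\right) + \left(\left(-8\right) 13\right)^{2} = \left(\left(657356 + 593337\right) - 569890\right) + \left(-104\right)^{2} = \left(1250693 - 569890\right) + 10816 = 680803 + 10816 = 691619$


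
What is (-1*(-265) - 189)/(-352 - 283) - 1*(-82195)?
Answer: 52193749/635 ≈ 82195.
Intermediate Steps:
(-1*(-265) - 189)/(-352 - 283) - 1*(-82195) = (265 - 189)/(-635) + 82195 = 76*(-1/635) + 82195 = -76/635 + 82195 = 52193749/635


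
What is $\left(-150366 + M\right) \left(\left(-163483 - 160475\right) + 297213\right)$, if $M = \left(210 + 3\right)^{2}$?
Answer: $2808144765$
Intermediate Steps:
$M = 45369$ ($M = 213^{2} = 45369$)
$\left(-150366 + M\right) \left(\left(-163483 - 160475\right) + 297213\right) = \left(-150366 + 45369\right) \left(\left(-163483 - 160475\right) + 297213\right) = - 104997 \left(-323958 + 297213\right) = \left(-104997\right) \left(-26745\right) = 2808144765$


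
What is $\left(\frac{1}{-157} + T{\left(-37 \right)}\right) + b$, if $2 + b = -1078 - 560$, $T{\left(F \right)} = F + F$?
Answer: $- \frac{269099}{157} \approx -1714.0$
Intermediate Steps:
$T{\left(F \right)} = 2 F$
$b = -1640$ ($b = -2 - 1638 = -1640$)
$\left(\frac{1}{-157} + T{\left(-37 \right)}\right) + b = \left(\frac{1}{-157} + 2 \left(-37\right)\right) - 1640 = \left(- \frac{1}{157} - 74\right) - 1640 = - \frac{11619}{157} - 1640 = - \frac{269099}{157}$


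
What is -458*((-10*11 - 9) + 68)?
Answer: 23358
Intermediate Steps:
-458*((-10*11 - 9) + 68) = -458*((-110 - 9) + 68) = -458*(-119 + 68) = -458*(-51) = 23358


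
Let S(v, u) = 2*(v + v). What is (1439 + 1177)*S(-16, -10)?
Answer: -167424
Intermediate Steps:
S(v, u) = 4*v (S(v, u) = 2*(2*v) = 4*v)
(1439 + 1177)*S(-16, -10) = (1439 + 1177)*(4*(-16)) = 2616*(-64) = -167424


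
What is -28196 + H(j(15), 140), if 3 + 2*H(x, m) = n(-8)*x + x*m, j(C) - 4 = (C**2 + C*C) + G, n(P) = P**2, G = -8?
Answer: 34589/2 ≈ 17295.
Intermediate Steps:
j(C) = -4 + 2*C**2 (j(C) = 4 + ((C**2 + C*C) - 8) = 4 + ((C**2 + C**2) - 8) = 4 + (2*C**2 - 8) = 4 + (-8 + 2*C**2) = -4 + 2*C**2)
H(x, m) = -3/2 + 32*x + m*x/2 (H(x, m) = -3/2 + ((-8)**2*x + x*m)/2 = -3/2 + (64*x + m*x)/2 = -3/2 + (32*x + m*x/2) = -3/2 + 32*x + m*x/2)
-28196 + H(j(15), 140) = -28196 + (-3/2 + 32*(-4 + 2*15**2) + (1/2)*140*(-4 + 2*15**2)) = -28196 + (-3/2 + 32*(-4 + 2*225) + (1/2)*140*(-4 + 2*225)) = -28196 + (-3/2 + 32*(-4 + 450) + (1/2)*140*(-4 + 450)) = -28196 + (-3/2 + 32*446 + (1/2)*140*446) = -28196 + (-3/2 + 14272 + 31220) = -28196 + 90981/2 = 34589/2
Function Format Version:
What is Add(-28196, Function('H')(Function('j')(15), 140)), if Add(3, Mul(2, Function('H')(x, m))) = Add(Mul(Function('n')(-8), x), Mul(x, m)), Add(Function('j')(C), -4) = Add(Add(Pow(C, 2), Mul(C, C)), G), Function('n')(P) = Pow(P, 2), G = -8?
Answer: Rational(34589, 2) ≈ 17295.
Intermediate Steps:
Function('j')(C) = Add(-4, Mul(2, Pow(C, 2))) (Function('j')(C) = Add(4, Add(Add(Pow(C, 2), Mul(C, C)), -8)) = Add(4, Add(Add(Pow(C, 2), Pow(C, 2)), -8)) = Add(4, Add(Mul(2, Pow(C, 2)), -8)) = Add(4, Add(-8, Mul(2, Pow(C, 2)))) = Add(-4, Mul(2, Pow(C, 2))))
Function('H')(x, m) = Add(Rational(-3, 2), Mul(32, x), Mul(Rational(1, 2), m, x)) (Function('H')(x, m) = Add(Rational(-3, 2), Mul(Rational(1, 2), Add(Mul(Pow(-8, 2), x), Mul(x, m)))) = Add(Rational(-3, 2), Mul(Rational(1, 2), Add(Mul(64, x), Mul(m, x)))) = Add(Rational(-3, 2), Add(Mul(32, x), Mul(Rational(1, 2), m, x))) = Add(Rational(-3, 2), Mul(32, x), Mul(Rational(1, 2), m, x)))
Add(-28196, Function('H')(Function('j')(15), 140)) = Add(-28196, Add(Rational(-3, 2), Mul(32, Add(-4, Mul(2, Pow(15, 2)))), Mul(Rational(1, 2), 140, Add(-4, Mul(2, Pow(15, 2)))))) = Add(-28196, Add(Rational(-3, 2), Mul(32, Add(-4, Mul(2, 225))), Mul(Rational(1, 2), 140, Add(-4, Mul(2, 225))))) = Add(-28196, Add(Rational(-3, 2), Mul(32, Add(-4, 450)), Mul(Rational(1, 2), 140, Add(-4, 450)))) = Add(-28196, Add(Rational(-3, 2), Mul(32, 446), Mul(Rational(1, 2), 140, 446))) = Add(-28196, Add(Rational(-3, 2), 14272, 31220)) = Add(-28196, Rational(90981, 2)) = Rational(34589, 2)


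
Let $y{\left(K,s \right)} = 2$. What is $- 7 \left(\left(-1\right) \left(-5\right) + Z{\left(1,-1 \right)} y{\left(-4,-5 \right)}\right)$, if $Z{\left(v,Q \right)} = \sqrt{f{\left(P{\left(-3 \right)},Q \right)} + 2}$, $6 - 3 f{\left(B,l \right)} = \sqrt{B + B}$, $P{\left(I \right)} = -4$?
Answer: $-35 - \frac{14 \sqrt{36 - 6 i \sqrt{2}}}{3} \approx -63.191 + 3.2775 i$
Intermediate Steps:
$f{\left(B,l \right)} = 2 - \frac{\sqrt{2} \sqrt{B}}{3}$ ($f{\left(B,l \right)} = 2 - \frac{\sqrt{B + B}}{3} = 2 - \frac{\sqrt{2 B}}{3} = 2 - \frac{\sqrt{2} \sqrt{B}}{3}$)
$Z{\left(v,Q \right)} = \sqrt{4 - \frac{2 i \sqrt{2}}{3}}$ ($Z{\left(v,Q \right)} = \sqrt{\left(2 - \frac{\sqrt{2} \sqrt{-4}}{3}\right) + 2} = \sqrt{\left(2 - \frac{\sqrt{2} \cdot 2 i}{3}\right) + 2} = \sqrt{\left(2 - \frac{2 i \sqrt{2}}{3}\right) + 2} = \sqrt{4 - \frac{2 i \sqrt{2}}{3}}$)
$- 7 \left(\left(-1\right) \left(-5\right) + Z{\left(1,-1 \right)} y{\left(-4,-5 \right)}\right) = - 7 \left(\left(-1\right) \left(-5\right) + \frac{\sqrt{36 - 6 i \sqrt{2}}}{3} \cdot 2\right) = - 7 \left(5 + \frac{2 \sqrt{36 - 6 i \sqrt{2}}}{3}\right) = -35 - \frac{14 \sqrt{36 - 6 i \sqrt{2}}}{3}$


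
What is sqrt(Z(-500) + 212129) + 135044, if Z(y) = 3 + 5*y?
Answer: 135044 + 4*sqrt(13102) ≈ 1.3550e+5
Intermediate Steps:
sqrt(Z(-500) + 212129) + 135044 = sqrt((3 + 5*(-500)) + 212129) + 135044 = sqrt((3 - 2500) + 212129) + 135044 = sqrt(-2497 + 212129) + 135044 = sqrt(209632) + 135044 = 4*sqrt(13102) + 135044 = 135044 + 4*sqrt(13102)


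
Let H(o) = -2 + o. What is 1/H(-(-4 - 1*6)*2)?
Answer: 1/18 ≈ 0.055556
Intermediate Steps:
1/H(-(-4 - 1*6)*2) = 1/(-2 - (-4 - 1*6)*2) = 1/(-2 - (-4 - 6)*2) = 1/(-2 - 1*(-10)*2) = 1/(-2 + 10*2) = 1/(-2 + 20) = 1/18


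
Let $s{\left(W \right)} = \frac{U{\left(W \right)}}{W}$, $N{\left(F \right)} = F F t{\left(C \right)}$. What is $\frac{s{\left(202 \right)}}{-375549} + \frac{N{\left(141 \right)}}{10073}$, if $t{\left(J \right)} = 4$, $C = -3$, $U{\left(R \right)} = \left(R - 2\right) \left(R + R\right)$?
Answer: $\frac{29861129476}{3782905077} \approx 7.8937$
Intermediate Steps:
$U{\left(R \right)} = 2 R \left(-2 + R\right)$ ($U{\left(R \right)} = \left(-2 + R\right) 2 R = 2 R \left(-2 + R\right)$)
$N{\left(F \right)} = 4 F^{2}$ ($N{\left(F \right)} = F F 4 = F^{2} \cdot 4 = 4 F^{2}$)
$s{\left(W \right)} = -4 + 2 W$ ($s{\left(W \right)} = \frac{2 W \left(-2 + W\right)}{W} = -4 + 2 W$)
$\frac{s{\left(202 \right)}}{-375549} + \frac{N{\left(141 \right)}}{10073} = \frac{-4 + 2 \cdot 202}{-375549} + \frac{4 \cdot 141^{2}}{10073} = \left(-4 + 404\right) \left(- \frac{1}{375549}\right) + 4 \cdot 19881 \cdot \frac{1}{10073} = 400 \left(- \frac{1}{375549}\right) + 79524 \cdot \frac{1}{10073} = - \frac{400}{375549} + \frac{79524}{10073} = \frac{29861129476}{3782905077}$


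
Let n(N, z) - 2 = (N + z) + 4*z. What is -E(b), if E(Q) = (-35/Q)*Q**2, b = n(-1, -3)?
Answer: -490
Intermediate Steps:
n(N, z) = 2 + N + 5*z (n(N, z) = 2 + ((N + z) + 4*z) = 2 + (N + 5*z) = 2 + N + 5*z)
b = -14 (b = 2 - 1 + 5*(-3) = 2 - 1 - 15 = -14)
E(Q) = -35*Q
-E(b) = -(-35)*(-14) = -1*490 = -490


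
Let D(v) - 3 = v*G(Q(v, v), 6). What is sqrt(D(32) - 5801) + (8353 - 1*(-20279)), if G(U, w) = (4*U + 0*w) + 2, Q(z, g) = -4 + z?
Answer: 28632 + 5*I*sqrt(86) ≈ 28632.0 + 46.368*I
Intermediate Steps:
G(U, w) = 2 + 4*U (G(U, w) = (4*U + 0) + 2 = 4*U + 2 = 2 + 4*U)
D(v) = 3 + v*(-14 + 4*v) (D(v) = 3 + v*(2 + 4*(-4 + v)) = 3 + v*(2 + (-16 + 4*v)) = 3 + v*(-14 + 4*v))
sqrt(D(32) - 5801) + (8353 - 1*(-20279)) = sqrt((3 + 2*32*(-7 + 2*32)) - 5801) + (8353 - 1*(-20279)) = sqrt((3 + 2*32*(-7 + 64)) - 5801) + (8353 + 20279) = sqrt((3 + 2*32*57) - 5801) + 28632 = sqrt((3 + 3648) - 5801) + 28632 = sqrt(3651 - 5801) + 28632 = sqrt(-2150) + 28632 = 5*I*sqrt(86) + 28632 = 28632 + 5*I*sqrt(86)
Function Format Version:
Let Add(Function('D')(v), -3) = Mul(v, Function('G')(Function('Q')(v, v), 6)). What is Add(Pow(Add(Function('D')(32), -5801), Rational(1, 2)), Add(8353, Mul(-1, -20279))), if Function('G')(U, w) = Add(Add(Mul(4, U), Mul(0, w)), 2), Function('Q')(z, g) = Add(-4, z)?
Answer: Add(28632, Mul(5, I, Pow(86, Rational(1, 2)))) ≈ Add(28632., Mul(46.368, I))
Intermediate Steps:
Function('G')(U, w) = Add(2, Mul(4, U)) (Function('G')(U, w) = Add(Add(Mul(4, U), 0), 2) = Add(Mul(4, U), 2) = Add(2, Mul(4, U)))
Function('D')(v) = Add(3, Mul(v, Add(-14, Mul(4, v)))) (Function('D')(v) = Add(3, Mul(v, Add(2, Mul(4, Add(-4, v))))) = Add(3, Mul(v, Add(2, Add(-16, Mul(4, v))))) = Add(3, Mul(v, Add(-14, Mul(4, v)))))
Add(Pow(Add(Function('D')(32), -5801), Rational(1, 2)), Add(8353, Mul(-1, -20279))) = Add(Pow(Add(Add(3, Mul(2, 32, Add(-7, Mul(2, 32)))), -5801), Rational(1, 2)), Add(8353, Mul(-1, -20279))) = Add(Pow(Add(Add(3, Mul(2, 32, Add(-7, 64))), -5801), Rational(1, 2)), Add(8353, 20279)) = Add(Pow(Add(Add(3, Mul(2, 32, 57)), -5801), Rational(1, 2)), 28632) = Add(Pow(Add(Add(3, 3648), -5801), Rational(1, 2)), 28632) = Add(Pow(Add(3651, -5801), Rational(1, 2)), 28632) = Add(Pow(-2150, Rational(1, 2)), 28632) = Add(Mul(5, I, Pow(86, Rational(1, 2))), 28632) = Add(28632, Mul(5, I, Pow(86, Rational(1, 2))))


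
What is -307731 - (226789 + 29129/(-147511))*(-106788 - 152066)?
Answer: 8659615695157159/147511 ≈ 5.8705e+10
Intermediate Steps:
-307731 - (226789 + 29129/(-147511))*(-106788 - 152066) = -307731 - (226789 + 29129*(-1/147511))*(-258854) = -307731 - (226789 - 29129/147511)*(-258854) = -307731 - 33453843050*(-258854)/147511 = -307731 - 1*(-8659661088864700/147511) = -307731 + 8659661088864700/147511 = 8659615695157159/147511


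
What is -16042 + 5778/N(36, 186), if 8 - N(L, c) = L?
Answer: -227477/14 ≈ -16248.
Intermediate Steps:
N(L, c) = 8 - L
-16042 + 5778/N(36, 186) = -16042 + 5778/(8 - 1*36) = -16042 + 5778/(8 - 36) = -16042 + 5778/(-28) = -16042 + 5778*(-1/28) = -16042 - 2889/14 = -227477/14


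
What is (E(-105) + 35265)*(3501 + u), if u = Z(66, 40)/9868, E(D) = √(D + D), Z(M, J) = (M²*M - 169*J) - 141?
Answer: 1228225747695/9868 + 34828463*I*√210/9868 ≈ 1.2447e+8 + 51146.0*I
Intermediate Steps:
Z(M, J) = -141 + M³ - 169*J (Z(M, J) = (M³ - 169*J) - 141 = -141 + M³ - 169*J)
E(D) = √2*√D (E(D) = √(2*D) = √2*√D)
u = 280595/9868 (u = (-141 + 66³ - 169*40)/9868 = (-141 + 287496 - 6760)*(1/9868) = 280595*(1/9868) = 280595/9868 ≈ 28.435)
(E(-105) + 35265)*(3501 + u) = (√2*√(-105) + 35265)*(3501 + 280595/9868) = (√2*(I*√105) + 35265)*(34828463/9868) = (I*√210 + 35265)*(34828463/9868) = (35265 + I*√210)*(34828463/9868) = 1228225747695/9868 + 34828463*I*√210/9868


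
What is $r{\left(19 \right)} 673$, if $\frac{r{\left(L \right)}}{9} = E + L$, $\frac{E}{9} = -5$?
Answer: $-157482$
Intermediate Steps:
$E = -45$ ($E = 9 \left(-5\right) = -45$)
$r{\left(L \right)} = -405 + 9 L$ ($r{\left(L \right)} = 9 \left(-45 + L\right) = -405 + 9 L$)
$r{\left(19 \right)} 673 = \left(-405 + 9 \cdot 19\right) 673 = \left(-405 + 171\right) 673 = \left(-234\right) 673 = -157482$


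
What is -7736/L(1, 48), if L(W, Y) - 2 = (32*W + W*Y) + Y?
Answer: -3868/65 ≈ -59.508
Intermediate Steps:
L(W, Y) = 2 + Y + 32*W + W*Y (L(W, Y) = 2 + ((32*W + W*Y) + Y) = 2 + (Y + 32*W + W*Y) = 2 + Y + 32*W + W*Y)
-7736/L(1, 48) = -7736/(2 + 48 + 32*1 + 1*48) = -7736/(2 + 48 + 32 + 48) = -7736/130 = -7736*1/130 = -3868/65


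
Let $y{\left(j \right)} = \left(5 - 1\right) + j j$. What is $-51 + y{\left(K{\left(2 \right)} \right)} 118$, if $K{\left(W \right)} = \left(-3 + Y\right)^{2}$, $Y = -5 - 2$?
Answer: $1180421$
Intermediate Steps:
$Y = -7$ ($Y = -5 - 2 = -7$)
$K{\left(W \right)} = 100$ ($K{\left(W \right)} = \left(-3 - 7\right)^{2} = \left(-10\right)^{2} = 100$)
$y{\left(j \right)} = 4 + j^{2}$ ($y{\left(j \right)} = \left(5 - 1\right) + j^{2} = 4 + j^{2}$)
$-51 + y{\left(K{\left(2 \right)} \right)} 118 = -51 + \left(4 + 100^{2}\right) 118 = -51 + \left(4 + 10000\right) 118 = -51 + 10004 \cdot 118 = -51 + 1180472 = 1180421$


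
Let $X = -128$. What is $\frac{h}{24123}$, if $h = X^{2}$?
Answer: $\frac{16384}{24123} \approx 0.67919$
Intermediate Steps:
$h = 16384$ ($h = \left(-128\right)^{2} = 16384$)
$\frac{h}{24123} = \frac{16384}{24123}$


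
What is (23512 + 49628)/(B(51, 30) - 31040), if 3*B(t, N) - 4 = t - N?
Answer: -43884/18619 ≈ -2.3569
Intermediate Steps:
B(t, N) = 4/3 - N/3 + t/3 (B(t, N) = 4/3 + (t - N)/3 = 4/3 + (-N/3 + t/3) = 4/3 - N/3 + t/3)
(23512 + 49628)/(B(51, 30) - 31040) = (23512 + 49628)/((4/3 - ⅓*30 + (⅓)*51) - 31040) = 73140/((4/3 - 10 + 17) - 31040) = 73140/(25/3 - 31040) = 73140/(-93095/3) = 73140*(-3/93095) = -43884/18619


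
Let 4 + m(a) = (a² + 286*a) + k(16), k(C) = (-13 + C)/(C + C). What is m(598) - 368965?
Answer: 5109219/32 ≈ 1.5966e+5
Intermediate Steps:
k(C) = (-13 + C)/(2*C) (k(C) = (-13 + C)/((2*C)) = (-13 + C)*(1/(2*C)) = (-13 + C)/(2*C))
m(a) = -125/32 + a² + 286*a (m(a) = -4 + ((a² + 286*a) + (½)*(-13 + 16)/16) = -4 + ((a² + 286*a) + (½)*(1/16)*3) = -4 + ((a² + 286*a) + 3/32) = -4 + (3/32 + a² + 286*a) = -125/32 + a² + 286*a)
m(598) - 368965 = (-125/32 + 598² + 286*598) - 368965 = (-125/32 + 357604 + 171028) - 368965 = 16916099/32 - 368965 = 5109219/32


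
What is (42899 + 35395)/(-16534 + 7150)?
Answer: -13049/1564 ≈ -8.3434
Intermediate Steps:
(42899 + 35395)/(-16534 + 7150) = 78294/(-9384) = 78294*(-1/9384) = -13049/1564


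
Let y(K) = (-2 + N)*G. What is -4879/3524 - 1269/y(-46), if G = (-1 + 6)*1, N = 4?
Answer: -2260373/17620 ≈ -128.28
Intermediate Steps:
G = 5 (G = 5*1 = 5)
y(K) = 10 (y(K) = (-2 + 4)*5 = 2*5 = 10)
-4879/3524 - 1269/y(-46) = -4879/3524 - 1269/10 = -2260373/17620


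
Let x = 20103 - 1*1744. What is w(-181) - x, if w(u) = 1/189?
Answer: -3469850/189 ≈ -18359.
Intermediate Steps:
w(u) = 1/189
x = 18359 (x = 20103 - 1744 = 18359)
w(-181) - x = 1/189 - 1*18359 = 1/189 - 18359 = -3469850/189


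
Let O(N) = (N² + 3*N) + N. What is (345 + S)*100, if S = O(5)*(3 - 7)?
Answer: 16500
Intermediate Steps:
O(N) = N² + 4*N
S = -180 (S = (5*(4 + 5))*(3 - 7) = (5*9)*(-4) = 45*(-4) = -180)
(345 + S)*100 = (345 - 180)*100 = 165*100 = 16500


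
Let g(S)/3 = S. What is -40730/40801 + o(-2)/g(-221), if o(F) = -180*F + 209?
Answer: -50219759/27051063 ≈ -1.8565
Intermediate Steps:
g(S) = 3*S
o(F) = 209 - 180*F
-40730/40801 + o(-2)/g(-221) = -40730/40801 + (209 - 180*(-2))/((3*(-221))) = -40730*1/40801 + (209 + 360)/(-663) = -40730/40801 + 569*(-1/663) = -40730/40801 - 569/663 = -50219759/27051063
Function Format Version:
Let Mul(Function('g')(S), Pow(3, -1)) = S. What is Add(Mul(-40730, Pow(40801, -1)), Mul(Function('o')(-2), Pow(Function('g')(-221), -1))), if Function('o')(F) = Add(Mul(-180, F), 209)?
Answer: Rational(-50219759, 27051063) ≈ -1.8565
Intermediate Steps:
Function('g')(S) = Mul(3, S)
Function('o')(F) = Add(209, Mul(-180, F))
Add(Mul(-40730, Pow(40801, -1)), Mul(Function('o')(-2), Pow(Function('g')(-221), -1))) = Add(Mul(-40730, Pow(40801, -1)), Mul(Add(209, Mul(-180, -2)), Pow(Mul(3, -221), -1))) = Add(Mul(-40730, Rational(1, 40801)), Mul(Add(209, 360), Pow(-663, -1))) = Add(Rational(-40730, 40801), Mul(569, Rational(-1, 663))) = Add(Rational(-40730, 40801), Rational(-569, 663)) = Rational(-50219759, 27051063)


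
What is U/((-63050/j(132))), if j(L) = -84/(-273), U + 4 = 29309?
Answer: -11722/81965 ≈ -0.14301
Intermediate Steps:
U = 29305 (U = -4 + 29309 = 29305)
j(L) = 4/13 (j(L) = -84*(-1/273) = 4/13)
U/((-63050/j(132))) = 29305/((-63050/4/13)) = 29305/((-63050*13/4)) = 29305/(-409825/2) = 29305*(-2/409825) = -11722/81965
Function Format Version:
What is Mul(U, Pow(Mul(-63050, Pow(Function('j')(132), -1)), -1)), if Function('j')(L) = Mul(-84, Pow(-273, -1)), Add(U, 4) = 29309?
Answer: Rational(-11722, 81965) ≈ -0.14301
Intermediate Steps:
U = 29305 (U = Add(-4, 29309) = 29305)
Function('j')(L) = Rational(4, 13) (Function('j')(L) = Mul(-84, Rational(-1, 273)) = Rational(4, 13))
Mul(U, Pow(Mul(-63050, Pow(Function('j')(132), -1)), -1)) = Mul(29305, Pow(Mul(-63050, Pow(Rational(4, 13), -1)), -1)) = Mul(29305, Pow(Mul(-63050, Rational(13, 4)), -1)) = Mul(29305, Pow(Rational(-409825, 2), -1)) = Mul(29305, Rational(-2, 409825)) = Rational(-11722, 81965)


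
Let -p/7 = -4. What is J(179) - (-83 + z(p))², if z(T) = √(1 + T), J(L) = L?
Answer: -6739 + 166*√29 ≈ -5845.1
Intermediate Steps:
p = 28 (p = -7*(-4) = 28)
J(179) - (-83 + z(p))² = 179 - (-83 + √(1 + 28))² = 179 - (-83 + √29)²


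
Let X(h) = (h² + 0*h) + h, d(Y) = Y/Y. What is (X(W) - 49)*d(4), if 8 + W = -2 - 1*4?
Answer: 133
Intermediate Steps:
W = -14 (W = -8 + (-2 - 1*4) = -8 + (-2 - 4) = -8 - 6 = -14)
d(Y) = 1
X(h) = h + h² (X(h) = (h² + 0) + h = h² + h = h + h²)
(X(W) - 49)*d(4) = (-14*(1 - 14) - 49)*1 = (-14*(-13) - 49)*1 = (182 - 49)*1 = 133*1 = 133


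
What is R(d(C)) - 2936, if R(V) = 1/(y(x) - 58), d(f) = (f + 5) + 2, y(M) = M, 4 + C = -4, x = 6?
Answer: -152673/52 ≈ -2936.0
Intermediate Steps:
C = -8 (C = -4 - 4 = -8)
d(f) = 7 + f (d(f) = (5 + f) + 2 = 7 + f)
R(V) = -1/52 (R(V) = 1/(6 - 58) = 1/(-52) = -1/52)
R(d(C)) - 2936 = -1/52 - 2936 = -152673/52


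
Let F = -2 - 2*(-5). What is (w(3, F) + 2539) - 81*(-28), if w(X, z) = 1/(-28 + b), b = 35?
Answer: 33650/7 ≈ 4807.1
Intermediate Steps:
F = 8 (F = -2 + 10 = 8)
w(X, z) = 1/7 (w(X, z) = 1/(-28 + 35) = 1/7)
(w(3, F) + 2539) - 81*(-28) = (1/7 + 2539) - 81*(-28) = 17774/7 + 2268 = 33650/7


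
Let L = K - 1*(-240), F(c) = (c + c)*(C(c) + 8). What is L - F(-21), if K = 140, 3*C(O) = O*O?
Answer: 6890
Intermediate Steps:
C(O) = O²/3 (C(O) = (O*O)/3 = O²/3)
F(c) = 2*c*(8 + c²/3) (F(c) = (c + c)*(c²/3 + 8) = (2*c)*(8 + c²/3) = 2*c*(8 + c²/3))
L = 380 (L = 140 - 1*(-240) = 140 + 240 = 380)
L - F(-21) = 380 - 2*(-21)*(24 + (-21)²)/3 = 380 - 2*(-21)*(24 + 441)/3 = 380 - 2*(-21)*465/3 = 380 - 1*(-6510) = 380 + 6510 = 6890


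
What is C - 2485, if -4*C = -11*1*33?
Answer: -9577/4 ≈ -2394.3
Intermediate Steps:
C = 363/4 (C = -(-11*1)*33/4 = -(-11)*33/4 = -¼*(-363) = 363/4 ≈ 90.750)
C - 2485 = 363/4 - 2485 = -9577/4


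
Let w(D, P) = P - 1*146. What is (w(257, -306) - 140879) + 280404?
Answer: 139073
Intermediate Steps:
w(D, P) = -146 + P (w(D, P) = P - 146 = -146 + P)
(w(257, -306) - 140879) + 280404 = ((-146 - 306) - 140879) + 280404 = (-452 - 140879) + 280404 = -141331 + 280404 = 139073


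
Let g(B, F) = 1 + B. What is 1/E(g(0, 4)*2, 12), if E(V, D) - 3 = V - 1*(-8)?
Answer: 1/13 ≈ 0.076923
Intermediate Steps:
E(V, D) = 11 + V (E(V, D) = 3 + (V - 1*(-8)) = 3 + (V + 8) = 3 + (8 + V) = 11 + V)
1/E(g(0, 4)*2, 12) = 1/(11 + (1 + 0)*2) = 1/(11 + 1*2) = 1/(11 + 2) = 1/13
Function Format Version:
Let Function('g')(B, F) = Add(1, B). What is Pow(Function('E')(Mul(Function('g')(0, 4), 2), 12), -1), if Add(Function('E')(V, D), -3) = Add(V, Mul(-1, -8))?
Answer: Rational(1, 13) ≈ 0.076923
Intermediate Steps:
Function('E')(V, D) = Add(11, V) (Function('E')(V, D) = Add(3, Add(V, Mul(-1, -8))) = Add(3, Add(V, 8)) = Add(3, Add(8, V)) = Add(11, V))
Pow(Function('E')(Mul(Function('g')(0, 4), 2), 12), -1) = Pow(Add(11, Mul(Add(1, 0), 2)), -1) = Pow(Add(11, Mul(1, 2)), -1) = Pow(Add(11, 2), -1) = Pow(13, -1) = Rational(1, 13)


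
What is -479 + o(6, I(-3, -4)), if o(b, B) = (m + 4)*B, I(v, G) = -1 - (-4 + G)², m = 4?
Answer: -999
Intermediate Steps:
o(b, B) = 8*B (o(b, B) = (4 + 4)*B = 8*B)
-479 + o(6, I(-3, -4)) = -479 + 8*(-1 - (-4 - 4)²) = -479 + 8*(-1 - 1*(-8)²) = -479 + 8*(-1 - 1*64) = -479 + 8*(-1 - 64) = -479 + 8*(-65) = -479 - 520 = -999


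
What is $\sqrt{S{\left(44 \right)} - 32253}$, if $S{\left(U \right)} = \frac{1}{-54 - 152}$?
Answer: $\frac{i \sqrt{1368688514}}{206} \approx 179.59 i$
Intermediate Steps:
$S{\left(U \right)} = - \frac{1}{206}$ ($S{\left(U \right)} = \frac{1}{-206} = - \frac{1}{206}$)
$\sqrt{S{\left(44 \right)} - 32253} = \sqrt{- \frac{1}{206} - 32253} = \sqrt{- \frac{6644119}{206}} = \frac{i \sqrt{1368688514}}{206}$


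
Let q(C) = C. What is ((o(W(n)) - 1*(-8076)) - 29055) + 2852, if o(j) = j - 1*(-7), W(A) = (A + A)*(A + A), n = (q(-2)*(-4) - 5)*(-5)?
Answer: -17220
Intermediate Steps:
n = -15 (n = (-2*(-4) - 5)*(-5) = (8 - 5)*(-5) = 3*(-5) = -15)
W(A) = 4*A² (W(A) = (2*A)*(2*A) = 4*A²)
o(j) = 7 + j (o(j) = j + 7 = 7 + j)
((o(W(n)) - 1*(-8076)) - 29055) + 2852 = (((7 + 4*(-15)²) - 1*(-8076)) - 29055) + 2852 = (((7 + 4*225) + 8076) - 29055) + 2852 = (((7 + 900) + 8076) - 29055) + 2852 = ((907 + 8076) - 29055) + 2852 = (8983 - 29055) + 2852 = -20072 + 2852 = -17220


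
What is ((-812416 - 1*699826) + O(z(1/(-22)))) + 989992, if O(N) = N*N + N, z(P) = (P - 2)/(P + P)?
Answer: -2086885/4 ≈ -5.2172e+5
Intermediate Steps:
z(P) = (-2 + P)/(2*P) (z(P) = (-2 + P)/((2*P)) = (-2 + P)*(1/(2*P)) = (-2 + P)/(2*P))
O(N) = N + N² (O(N) = N² + N = N + N²)
((-812416 - 1*699826) + O(z(1/(-22)))) + 989992 = ((-812416 - 1*699826) + ((-2 + 1/(-22))/(2*(1/(-22))))*(1 + (-2 + 1/(-22))/(2*(1/(-22))))) + 989992 = ((-812416 - 699826) + ((-2 - 1/22)/(2*(-1/22)))*(1 + (-2 - 1/22)/(2*(-1/22)))) + 989992 = (-1512242 + ((½)*(-22)*(-45/22))*(1 + (½)*(-22)*(-45/22))) + 989992 = (-1512242 + 45*(1 + 45/2)/2) + 989992 = (-1512242 + (45/2)*(47/2)) + 989992 = (-1512242 + 2115/4) + 989992 = -6046853/4 + 989992 = -2086885/4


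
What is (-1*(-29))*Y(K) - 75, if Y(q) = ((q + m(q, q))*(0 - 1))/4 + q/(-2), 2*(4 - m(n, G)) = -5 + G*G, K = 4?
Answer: -1209/8 ≈ -151.13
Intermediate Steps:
m(n, G) = 13/2 - G**2/2 (m(n, G) = 4 - (-5 + G*G)/2 = 4 - (-5 + G**2)/2 = 4 + (5/2 - G**2/2) = 13/2 - G**2/2)
Y(q) = -13/8 - 3*q/4 + q**2/8 (Y(q) = ((q + (13/2 - q**2/2))*(0 - 1))/4 + q/(-2) = ((13/2 + q - q**2/2)*(-1))*(1/4) + q*(-1/2) = (-13/2 + q**2/2 - q)*(1/4) - q/2 = (-13/8 - q/4 + q**2/8) - q/2 = -13/8 - 3*q/4 + q**2/8)
(-1*(-29))*Y(K) - 75 = (-1*(-29))*(-13/8 - 3/4*4 + (1/8)*4**2) - 75 = 29*(-13/8 - 3 + (1/8)*16) - 75 = 29*(-13/8 - 3 + 2) - 75 = 29*(-21/8) - 75 = -609/8 - 75 = -1209/8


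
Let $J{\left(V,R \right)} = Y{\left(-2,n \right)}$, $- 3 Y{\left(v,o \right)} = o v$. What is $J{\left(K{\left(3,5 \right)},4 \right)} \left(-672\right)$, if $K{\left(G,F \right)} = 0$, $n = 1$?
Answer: $-448$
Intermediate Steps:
$Y{\left(v,o \right)} = - \frac{o v}{3}$
$J{\left(V,R \right)} = \frac{2}{3}$ ($J{\left(V,R \right)} = \left(- \frac{1}{3}\right) 1 \left(-2\right) = \frac{2}{3}$)
$J{\left(K{\left(3,5 \right)},4 \right)} \left(-672\right) = \frac{2}{3} \left(-672\right) = -448$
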